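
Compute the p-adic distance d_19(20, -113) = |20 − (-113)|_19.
d_19(20, -113) = 1/19

Step 1 — x − y = 20 − (-113) = 133. Step 2 — v_19(133) = 1 (factor: 133 = (19^1 · 7); the sign does not affect v_p). Step 3 — |x − y|_19 = 19^{-1} = 1/19.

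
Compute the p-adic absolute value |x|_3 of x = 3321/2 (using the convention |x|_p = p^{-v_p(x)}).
|3321/2|_3 = 1/81

Step 1 — compute v_3(x) by factoring powers of 3 out of the numerator and denominator: v_3(3321/2) = 4. Step 2 — apply |x|_p = p^{-v_p(x)} = 3^{-4} = 1/81.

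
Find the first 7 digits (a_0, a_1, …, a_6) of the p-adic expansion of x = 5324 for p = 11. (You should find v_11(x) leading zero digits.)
(a_0, …, a_6) = (0, 0, 0, 4, 0, 0, 0)

v_11(5324) = 3, so a_0 = ... = a_2 = 0. Factor out: x = 11^3 · u with u = 4 a unit in ℤ_11. Expand u iteratively via a_{v+i} = u_i mod 11, u_{i+1} = (u_i − a_{v+i})/11:
  u_0 = 4;  a_3 = 4;  u_1 = (u_0 − 4)/11 = 0
  u_1 = 0;  a_4 = 0;  u_2 = (u_1 − 0)/11 = 0
  u_2 = 0;  a_5 = 0;  u_3 = (u_2 − 0)/11 = 0
  u_3 = 0;  a_6 = 0;  u_4 = (u_3 − 0)/11 = 0
Digits: (0, 0, 0, 4, 0, 0, 0).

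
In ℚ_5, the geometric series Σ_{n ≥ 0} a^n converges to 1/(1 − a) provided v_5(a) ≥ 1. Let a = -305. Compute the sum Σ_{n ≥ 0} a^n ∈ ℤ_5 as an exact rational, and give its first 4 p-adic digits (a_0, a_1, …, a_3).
Σ a^n = 1/(1 − a) = 1/306;  first 4 digits = (1, 4, 3, 0)

v_5(a) = 1 ≥ 1, so the series converges in ℤ_5 to 1/(1 − a) = 1/(1 − (-305)) = 1/306. Expand this rational in ℤ_5: compute digits iteratively via d_i = x_i mod 5, x_{i+1} = (x_i − d_i)/5. The first 4 digits are (1, 4, 3, 0).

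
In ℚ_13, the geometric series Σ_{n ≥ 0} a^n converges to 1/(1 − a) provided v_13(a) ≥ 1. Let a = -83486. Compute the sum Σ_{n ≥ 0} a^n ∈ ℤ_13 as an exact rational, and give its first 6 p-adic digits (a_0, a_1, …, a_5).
Σ a^n = 1/(1 − a) = 1/83487;  first 6 digits = (1, 0, 0, 1, 10, 12)

v_13(a) = 3 ≥ 1, so the series converges in ℤ_13 to 1/(1 − a) = 1/(1 − (-83486)) = 1/83487. Expand this rational in ℤ_13: compute digits iteratively via d_i = x_i mod 13, x_{i+1} = (x_i − d_i)/13. The first 6 digits are (1, 0, 0, 1, 10, 12).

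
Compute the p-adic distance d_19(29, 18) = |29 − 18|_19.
d_19(29, 18) = 1

Step 1 — x − y = 29 − 18 = 11. Step 2 — v_19(11) = 0 (factor: 11 = (19^0 · 11); the sign does not affect v_p). Step 3 — |x − y|_19 = 19^{0} = 1.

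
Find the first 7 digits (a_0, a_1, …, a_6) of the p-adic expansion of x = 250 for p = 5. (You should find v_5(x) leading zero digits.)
(a_0, …, a_6) = (0, 0, 0, 2, 0, 0, 0)

v_5(250) = 3, so a_0 = ... = a_2 = 0. Factor out: x = 5^3 · u with u = 2 a unit in ℤ_5. Expand u iteratively via a_{v+i} = u_i mod 5, u_{i+1} = (u_i − a_{v+i})/5:
  u_0 = 2;  a_3 = 2;  u_1 = (u_0 − 2)/5 = 0
  u_1 = 0;  a_4 = 0;  u_2 = (u_1 − 0)/5 = 0
  u_2 = 0;  a_5 = 0;  u_3 = (u_2 − 0)/5 = 0
  u_3 = 0;  a_6 = 0;  u_4 = (u_3 − 0)/5 = 0
Digits: (0, 0, 0, 2, 0, 0, 0).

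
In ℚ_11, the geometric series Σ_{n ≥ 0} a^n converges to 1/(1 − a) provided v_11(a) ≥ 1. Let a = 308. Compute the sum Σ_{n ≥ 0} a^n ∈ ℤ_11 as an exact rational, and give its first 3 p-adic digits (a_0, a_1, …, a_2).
Σ a^n = 1/(1 − a) = -1/307;  first 3 digits = (1, 6, 5)

v_11(a) = 1 ≥ 1, so the series converges in ℤ_11 to 1/(1 − a) = 1/(1 − 308) = -1/307. Expand this rational in ℤ_11: compute digits iteratively via d_i = x_i mod 11, x_{i+1} = (x_i − d_i)/11. The first 3 digits are (1, 6, 5).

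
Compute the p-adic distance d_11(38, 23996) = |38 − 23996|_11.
d_11(38, 23996) = 1/1331

Step 1 — x − y = 38 − 23996 = -23958. Step 2 — v_11(-23958) = 3 (factor: -23958 = −(11^3 · 18); the sign does not affect v_p). Step 3 — |x − y|_11 = 11^{-3} = 1/1331.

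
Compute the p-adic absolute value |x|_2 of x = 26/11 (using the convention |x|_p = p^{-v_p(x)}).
|26/11|_2 = 1/2

Step 1 — compute v_2(x) by factoring powers of 2 out of the numerator and denominator: v_2(26/11) = 1. Step 2 — apply |x|_p = p^{-v_p(x)} = 2^{-1} = 1/2.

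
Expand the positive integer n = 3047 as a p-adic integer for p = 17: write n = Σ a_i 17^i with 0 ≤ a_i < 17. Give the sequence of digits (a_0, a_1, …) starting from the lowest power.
(a_0, a_1, …) = (4, 9, 10)

Repeated division by 17 gives the digits low-to-high: 3047 = 4 + 9·17^1 + 10·17^2. Digit sequence: (4, 9, 10).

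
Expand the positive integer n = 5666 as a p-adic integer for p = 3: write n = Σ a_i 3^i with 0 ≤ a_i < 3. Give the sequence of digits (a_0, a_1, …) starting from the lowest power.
(a_0, a_1, …) = (2, 1, 2, 2, 0, 2, 1, 2)

Repeated division by 3 gives the digits low-to-high: 5666 = 2 + 1·3^1 + 2·3^2 + 2·3^3 + 2·3^5 + 1·3^6 + 2·3^7. Digit sequence: (2, 1, 2, 2, 0, 2, 1, 2).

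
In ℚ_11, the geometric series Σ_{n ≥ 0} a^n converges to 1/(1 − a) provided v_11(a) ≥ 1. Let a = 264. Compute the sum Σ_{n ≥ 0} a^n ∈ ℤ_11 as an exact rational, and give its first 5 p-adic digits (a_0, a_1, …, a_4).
Σ a^n = 1/(1 − a) = -1/263;  first 5 digits = (1, 2, 6, 5, 1)

v_11(a) = 1 ≥ 1, so the series converges in ℤ_11 to 1/(1 − a) = 1/(1 − 264) = -1/263. Expand this rational in ℤ_11: compute digits iteratively via d_i = x_i mod 11, x_{i+1} = (x_i − d_i)/11. The first 5 digits are (1, 2, 6, 5, 1).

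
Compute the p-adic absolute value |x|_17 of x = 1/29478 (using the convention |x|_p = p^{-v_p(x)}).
|1/29478|_17 = 4913

Step 1 — compute v_17(x) by factoring powers of 17 out of the numerator and denominator: v_17(1/29478) = -3. Step 2 — apply |x|_p = p^{-v_p(x)} = 17^{3} = 4913.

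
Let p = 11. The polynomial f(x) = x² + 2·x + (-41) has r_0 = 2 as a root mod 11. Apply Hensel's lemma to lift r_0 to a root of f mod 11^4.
r_3 = 9264 (mod 14641)

Hensel: r_{i+1} = r_i − f(r_i)·(f′(r_i))^{-1} mod 11^{i+2}, f′(x) = 2x + 2. Iterate:
  r_0 = 2 (mod 11)
  r_1 = 68 (mod 121)
  r_2 = 1278 (mod 1331)
  r_3 = 9264 (mod 14641)
Final: r = 9264 satisfies f(r) ≡ 0 mod 11^4.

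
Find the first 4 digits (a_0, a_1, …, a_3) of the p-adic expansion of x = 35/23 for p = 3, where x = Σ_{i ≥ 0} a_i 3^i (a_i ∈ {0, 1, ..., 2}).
(a_0, …, a_3) = (1, 2, 2, 2)

v_3(35/23) = 0 (numerator and denominator both coprime to 3), so x ∈ ℤ_3^×. Compute digits iteratively via a_i = x_i mod 3, x_{i+1} = (x_i − a_i)/3, with x_0 = x:
  x_0 = 35/23;  a_0 = 1;  x_1 = (x_0 − 1)/3 = 4/23
  x_1 = 4/23;  a_1 = 2;  x_2 = (x_1 − 2)/3 = -14/23
  x_2 = -14/23;  a_2 = 2;  x_3 = (x_2 − 2)/3 = -20/23
  x_3 = -20/23;  a_3 = 2;  x_4 = (x_3 − 2)/3 = -22/23
Digits: (1, 2, 2, 2).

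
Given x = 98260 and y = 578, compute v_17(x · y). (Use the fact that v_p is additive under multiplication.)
v_17(56794280) = 5

v_p(x) = 3 (factor: 98260 = 17^3 · 20); v_p(y) = 2 (factor: 578 = 17^2 · 2). Additivity: v_p(xy) = v_p(x) + v_p(y) = 3 + 2 = 5. (Direct check: xy = 56794280 = 17^5 · (40).)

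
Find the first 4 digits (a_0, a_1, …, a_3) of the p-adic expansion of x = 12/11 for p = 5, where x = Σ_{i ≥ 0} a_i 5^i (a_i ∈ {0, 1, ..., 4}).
(a_0, …, a_3) = (2, 3, 3, 2)

v_5(12/11) = 0 (numerator and denominator both coprime to 5), so x ∈ ℤ_5^×. Compute digits iteratively via a_i = x_i mod 5, x_{i+1} = (x_i − a_i)/5, with x_0 = x:
  x_0 = 12/11;  a_0 = 2;  x_1 = (x_0 − 2)/5 = -2/11
  x_1 = -2/11;  a_1 = 3;  x_2 = (x_1 − 3)/5 = -7/11
  x_2 = -7/11;  a_2 = 3;  x_3 = (x_2 − 3)/5 = -8/11
  x_3 = -8/11;  a_3 = 2;  x_4 = (x_3 − 2)/5 = -6/11
Digits: (2, 3, 3, 2).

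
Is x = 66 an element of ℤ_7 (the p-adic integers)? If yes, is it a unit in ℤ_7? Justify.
x ∈ ℤ_7^× (unit); v_7(x) = 0

ℤ_7 = {x ∈ ℚ_7 : v_7(x) ≥ 0} and ℤ_7^× = {x ∈ ℤ_7 : v_7(x) = 0}. Here v_7(66) = v_7(num) − v_7(den) = 0; compare against these criteria.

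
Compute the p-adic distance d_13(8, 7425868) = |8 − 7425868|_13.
d_13(8, 7425868) = 1/371293

Step 1 — x − y = 8 − 7425868 = -7425860. Step 2 — v_13(-7425860) = 5 (factor: -7425860 = −(13^5 · 20); the sign does not affect v_p). Step 3 — |x − y|_13 = 13^{-5} = 1/371293.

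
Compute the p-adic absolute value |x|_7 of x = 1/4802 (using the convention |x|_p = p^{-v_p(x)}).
|1/4802|_7 = 2401

Step 1 — compute v_7(x) by factoring powers of 7 out of the numerator and denominator: v_7(1/4802) = -4. Step 2 — apply |x|_p = p^{-v_p(x)} = 7^{4} = 2401.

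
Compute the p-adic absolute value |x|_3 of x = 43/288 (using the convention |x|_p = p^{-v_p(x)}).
|43/288|_3 = 9

Step 1 — compute v_3(x) by factoring powers of 3 out of the numerator and denominator: v_3(43/288) = -2. Step 2 — apply |x|_p = p^{-v_p(x)} = 3^{2} = 9.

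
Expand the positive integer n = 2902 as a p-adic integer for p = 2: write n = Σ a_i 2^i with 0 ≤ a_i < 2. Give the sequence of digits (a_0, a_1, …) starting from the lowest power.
(a_0, a_1, …) = (0, 1, 1, 0, 1, 0, 1, 0, 1, 1, 0, 1)

Repeated division by 2 gives the digits low-to-high: 2902 = 1·2^1 + 1·2^2 + 1·2^4 + 1·2^6 + 1·2^8 + 1·2^9 + 1·2^11. Digit sequence: (0, 1, 1, 0, 1, 0, 1, 0, 1, 1, 0, 1).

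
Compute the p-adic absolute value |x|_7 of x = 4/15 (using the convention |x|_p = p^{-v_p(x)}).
|4/15|_7 = 1

Step 1 — compute v_7(x) by factoring powers of 7 out of the numerator and denominator: v_7(4/15) = 0. Step 2 — apply |x|_p = p^{-v_p(x)} = 7^{0} = 1.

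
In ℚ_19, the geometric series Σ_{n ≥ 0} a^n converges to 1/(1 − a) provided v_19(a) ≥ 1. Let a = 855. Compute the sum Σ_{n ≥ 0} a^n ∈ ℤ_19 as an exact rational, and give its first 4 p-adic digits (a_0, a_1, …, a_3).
Σ a^n = 1/(1 − a) = -1/854;  first 4 digits = (1, 7, 13, 12)

v_19(a) = 1 ≥ 1, so the series converges in ℤ_19 to 1/(1 − a) = 1/(1 − 855) = -1/854. Expand this rational in ℤ_19: compute digits iteratively via d_i = x_i mod 19, x_{i+1} = (x_i − d_i)/19. The first 4 digits are (1, 7, 13, 12).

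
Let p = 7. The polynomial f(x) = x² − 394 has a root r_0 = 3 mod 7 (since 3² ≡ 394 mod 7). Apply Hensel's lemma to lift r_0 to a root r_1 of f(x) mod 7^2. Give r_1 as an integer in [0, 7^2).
r_1 = 10 (mod 49)

Hensel's recurrence: r_{i+1} = r_i − f(r_i)·(f′(r_i))^{-1} mod 7^{i+2}, with f′(x) = 2x. Iterate:
  r_0 = 3 (mod 7)
  r_1 = 10 (mod 49)
Final: r_1 = 10, and one checks f(r_1) ≡ 0 mod 7^2.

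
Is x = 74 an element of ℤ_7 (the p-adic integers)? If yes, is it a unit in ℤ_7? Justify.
x ∈ ℤ_7^× (unit); v_7(x) = 0

ℤ_7 = {x ∈ ℚ_7 : v_7(x) ≥ 0} and ℤ_7^× = {x ∈ ℤ_7 : v_7(x) = 0}. Here v_7(74) = v_7(num) − v_7(den) = 0; compare against these criteria.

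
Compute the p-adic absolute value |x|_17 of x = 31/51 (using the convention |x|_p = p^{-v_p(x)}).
|31/51|_17 = 17

Step 1 — compute v_17(x) by factoring powers of 17 out of the numerator and denominator: v_17(31/51) = -1. Step 2 — apply |x|_p = p^{-v_p(x)} = 17^{1} = 17.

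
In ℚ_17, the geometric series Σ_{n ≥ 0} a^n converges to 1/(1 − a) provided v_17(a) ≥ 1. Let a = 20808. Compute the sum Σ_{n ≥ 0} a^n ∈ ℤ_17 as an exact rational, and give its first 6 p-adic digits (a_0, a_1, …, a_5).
Σ a^n = 1/(1 − a) = -1/20807;  first 6 digits = (1, 0, 4, 4, 16, 15)

v_17(a) = 2 ≥ 1, so the series converges in ℤ_17 to 1/(1 − a) = 1/(1 − 20808) = -1/20807. Expand this rational in ℤ_17: compute digits iteratively via d_i = x_i mod 17, x_{i+1} = (x_i − d_i)/17. The first 6 digits are (1, 0, 4, 4, 16, 15).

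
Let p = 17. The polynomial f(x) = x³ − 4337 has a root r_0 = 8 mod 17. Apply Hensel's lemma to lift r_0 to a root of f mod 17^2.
r_1 = 195 (mod 289)

Hensel: r_{i+1} = r_i − f(r_i)/f′(r_i) mod 17^{i+2}, where f′(x) = 3x². Iterate:
  r_0 = 8 (mod 17)
  r_1 = 195 (mod 289)
Final: r = 195 with f(r) ≡ 0 mod 17^2.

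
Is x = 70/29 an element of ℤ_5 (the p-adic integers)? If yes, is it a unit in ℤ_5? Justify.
x ∈ ℤ_5 but not a unit; v_5(x) = 1 > 0

ℤ_5 = {x ∈ ℚ_5 : v_5(x) ≥ 0} and ℤ_5^× = {x ∈ ℤ_5 : v_5(x) = 0}. Here v_5(70/29) = v_5(num) − v_5(den) = 1; compare against these criteria.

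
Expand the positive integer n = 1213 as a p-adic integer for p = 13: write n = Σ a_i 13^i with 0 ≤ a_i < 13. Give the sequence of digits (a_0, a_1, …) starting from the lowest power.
(a_0, a_1, …) = (4, 2, 7)

Repeated division by 13 gives the digits low-to-high: 1213 = 4 + 2·13^1 + 7·13^2. Digit sequence: (4, 2, 7).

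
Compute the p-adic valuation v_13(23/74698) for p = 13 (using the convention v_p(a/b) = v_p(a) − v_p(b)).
v_13(23/74698) = -3

Factor powers of 13 from the numerator and denominator of the reduced fraction: 23 = 13^0 · 23 and 74698 = 13^3 · 34. Apply v_p(a/b) = v_p(a) − v_p(b): v_13(23/74698) = 0 − 3 = -3.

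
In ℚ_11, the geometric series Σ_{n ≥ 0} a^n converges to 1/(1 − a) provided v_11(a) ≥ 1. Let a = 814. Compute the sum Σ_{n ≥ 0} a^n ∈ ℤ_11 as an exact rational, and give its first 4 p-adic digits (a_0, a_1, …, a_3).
Σ a^n = 1/(1 − a) = -1/813;  first 4 digits = (1, 8, 4, 9)

v_11(a) = 1 ≥ 1, so the series converges in ℤ_11 to 1/(1 − a) = 1/(1 − 814) = -1/813. Expand this rational in ℤ_11: compute digits iteratively via d_i = x_i mod 11, x_{i+1} = (x_i − d_i)/11. The first 4 digits are (1, 8, 4, 9).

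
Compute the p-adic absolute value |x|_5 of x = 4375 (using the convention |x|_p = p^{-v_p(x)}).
|4375|_5 = 1/625

Step 1 — compute v_5(x) by factoring powers of 5 out of the numerator and denominator: v_5(4375) = 4. Step 2 — apply |x|_p = p^{-v_p(x)} = 5^{-4} = 1/625.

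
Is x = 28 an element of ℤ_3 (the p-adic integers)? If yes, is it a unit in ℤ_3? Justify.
x ∈ ℤ_3^× (unit); v_3(x) = 0

ℤ_3 = {x ∈ ℚ_3 : v_3(x) ≥ 0} and ℤ_3^× = {x ∈ ℤ_3 : v_3(x) = 0}. Here v_3(28) = v_3(num) − v_3(den) = 0; compare against these criteria.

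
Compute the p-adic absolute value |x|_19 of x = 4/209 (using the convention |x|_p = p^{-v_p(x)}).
|4/209|_19 = 19

Step 1 — compute v_19(x) by factoring powers of 19 out of the numerator and denominator: v_19(4/209) = -1. Step 2 — apply |x|_p = p^{-v_p(x)} = 19^{1} = 19.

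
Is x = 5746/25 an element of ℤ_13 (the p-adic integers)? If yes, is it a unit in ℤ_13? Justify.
x ∈ ℤ_13 but not a unit; v_13(x) = 2 > 0

ℤ_13 = {x ∈ ℚ_13 : v_13(x) ≥ 0} and ℤ_13^× = {x ∈ ℤ_13 : v_13(x) = 0}. Here v_13(5746/25) = v_13(num) − v_13(den) = 2; compare against these criteria.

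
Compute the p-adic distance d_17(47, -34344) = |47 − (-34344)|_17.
d_17(47, -34344) = 1/4913

Step 1 — x − y = 47 − (-34344) = 34391. Step 2 — v_17(34391) = 3 (factor: 34391 = (17^3 · 7); the sign does not affect v_p). Step 3 — |x − y|_17 = 17^{-3} = 1/4913.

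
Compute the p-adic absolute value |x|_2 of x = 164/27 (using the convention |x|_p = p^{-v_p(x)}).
|164/27|_2 = 1/4

Step 1 — compute v_2(x) by factoring powers of 2 out of the numerator and denominator: v_2(164/27) = 2. Step 2 — apply |x|_p = p^{-v_p(x)} = 2^{-2} = 1/4.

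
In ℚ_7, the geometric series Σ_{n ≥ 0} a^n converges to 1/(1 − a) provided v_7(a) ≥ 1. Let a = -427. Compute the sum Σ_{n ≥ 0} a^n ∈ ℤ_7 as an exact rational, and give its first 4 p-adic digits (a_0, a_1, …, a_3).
Σ a^n = 1/(1 − a) = 1/428;  first 4 digits = (1, 2, 2, 6)

v_7(a) = 1 ≥ 1, so the series converges in ℤ_7 to 1/(1 − a) = 1/(1 − (-427)) = 1/428. Expand this rational in ℤ_7: compute digits iteratively via d_i = x_i mod 7, x_{i+1} = (x_i − d_i)/7. The first 4 digits are (1, 2, 2, 6).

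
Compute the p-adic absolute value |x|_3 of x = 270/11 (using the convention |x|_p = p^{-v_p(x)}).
|270/11|_3 = 1/27

Step 1 — compute v_3(x) by factoring powers of 3 out of the numerator and denominator: v_3(270/11) = 3. Step 2 — apply |x|_p = p^{-v_p(x)} = 3^{-3} = 1/27.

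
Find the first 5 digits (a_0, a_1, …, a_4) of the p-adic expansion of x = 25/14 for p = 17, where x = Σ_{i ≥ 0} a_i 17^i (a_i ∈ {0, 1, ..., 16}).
(a_0, …, a_4) = (3, 6, 13, 15, 10)

v_17(25/14) = 0 (numerator and denominator both coprime to 17), so x ∈ ℤ_17^×. Compute digits iteratively via a_i = x_i mod 17, x_{i+1} = (x_i − a_i)/17, with x_0 = x:
  x_0 = 25/14;  a_0 = 3;  x_1 = (x_0 − 3)/17 = -1/14
  x_1 = -1/14;  a_1 = 6;  x_2 = (x_1 − 6)/17 = -5/14
  x_2 = -5/14;  a_2 = 13;  x_3 = (x_2 − 13)/17 = -11/14
  x_3 = -11/14;  a_3 = 15;  x_4 = (x_3 − 15)/17 = -13/14
  x_4 = -13/14;  a_4 = 10;  x_5 = (x_4 − 10)/17 = -9/14
Digits: (3, 6, 13, 15, 10).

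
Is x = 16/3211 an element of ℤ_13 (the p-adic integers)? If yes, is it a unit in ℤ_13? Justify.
x ∉ ℤ_13 (v_13(x) = -2 < 0)

ℤ_13 = {x ∈ ℚ_13 : v_13(x) ≥ 0} and ℤ_13^× = {x ∈ ℤ_13 : v_13(x) = 0}. Here v_13(16/3211) = v_13(num) − v_13(den) = -2; compare against these criteria.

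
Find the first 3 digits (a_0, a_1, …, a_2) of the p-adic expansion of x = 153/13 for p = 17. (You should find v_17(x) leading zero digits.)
(a_0, …, a_2) = (0, 2, 13)

v_17(153/13) = 1, so a_0 = ... = a_0 = 0. Factor out: x = 17^1 · u with u = 9/13 a unit in ℤ_17. Expand u iteratively via a_{v+i} = u_i mod 17, u_{i+1} = (u_i − a_{v+i})/17:
  u_0 = 9/13;  a_1 = 2;  u_1 = (u_0 − 2)/17 = -1/13
  u_1 = -1/13;  a_2 = 13;  u_2 = (u_1 − 13)/17 = -10/13
Digits: (0, 2, 13).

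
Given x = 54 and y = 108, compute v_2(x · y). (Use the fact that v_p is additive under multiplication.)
v_2(5832) = 3

v_p(x) = 1 (factor: 54 = 2^1 · 27); v_p(y) = 2 (factor: 108 = 2^2 · 27). Additivity: v_p(xy) = v_p(x) + v_p(y) = 1 + 2 = 3. (Direct check: xy = 5832 = 2^3 · (729).)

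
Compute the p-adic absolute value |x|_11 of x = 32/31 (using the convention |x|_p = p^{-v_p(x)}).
|32/31|_11 = 1

Step 1 — compute v_11(x) by factoring powers of 11 out of the numerator and denominator: v_11(32/31) = 0. Step 2 — apply |x|_p = p^{-v_p(x)} = 11^{0} = 1.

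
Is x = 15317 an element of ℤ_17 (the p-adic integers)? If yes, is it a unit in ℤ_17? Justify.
x ∈ ℤ_17 but not a unit; v_17(x) = 2 > 0

ℤ_17 = {x ∈ ℚ_17 : v_17(x) ≥ 0} and ℤ_17^× = {x ∈ ℤ_17 : v_17(x) = 0}. Here v_17(15317) = v_17(num) − v_17(den) = 2; compare against these criteria.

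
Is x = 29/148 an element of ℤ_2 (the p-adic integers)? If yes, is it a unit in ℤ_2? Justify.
x ∉ ℤ_2 (v_2(x) = -2 < 0)

ℤ_2 = {x ∈ ℚ_2 : v_2(x) ≥ 0} and ℤ_2^× = {x ∈ ℤ_2 : v_2(x) = 0}. Here v_2(29/148) = v_2(num) − v_2(den) = -2; compare against these criteria.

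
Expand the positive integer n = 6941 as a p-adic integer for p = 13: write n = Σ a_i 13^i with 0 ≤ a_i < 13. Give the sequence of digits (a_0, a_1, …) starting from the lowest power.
(a_0, a_1, …) = (12, 0, 2, 3)

Repeated division by 13 gives the digits low-to-high: 6941 = 12 + 2·13^2 + 3·13^3. Digit sequence: (12, 0, 2, 3).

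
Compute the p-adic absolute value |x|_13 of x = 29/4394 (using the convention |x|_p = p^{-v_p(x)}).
|29/4394|_13 = 2197

Step 1 — compute v_13(x) by factoring powers of 13 out of the numerator and denominator: v_13(29/4394) = -3. Step 2 — apply |x|_p = p^{-v_p(x)} = 13^{3} = 2197.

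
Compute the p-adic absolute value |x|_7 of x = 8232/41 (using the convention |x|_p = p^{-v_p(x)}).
|8232/41|_7 = 1/343

Step 1 — compute v_7(x) by factoring powers of 7 out of the numerator and denominator: v_7(8232/41) = 3. Step 2 — apply |x|_p = p^{-v_p(x)} = 7^{-3} = 1/343.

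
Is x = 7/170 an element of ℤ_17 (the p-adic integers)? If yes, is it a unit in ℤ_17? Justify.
x ∉ ℤ_17 (v_17(x) = -1 < 0)

ℤ_17 = {x ∈ ℚ_17 : v_17(x) ≥ 0} and ℤ_17^× = {x ∈ ℤ_17 : v_17(x) = 0}. Here v_17(7/170) = v_17(num) − v_17(den) = -1; compare against these criteria.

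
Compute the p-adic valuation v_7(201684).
v_7(201684) = 5

v_7(n) is the largest exponent k such that 7^k divides n. Factor out: 201684 = 7^5 · 12. (Sign doesn't affect v_p.) So v_7(201684) = 5.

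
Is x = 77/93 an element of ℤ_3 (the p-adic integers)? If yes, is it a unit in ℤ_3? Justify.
x ∉ ℤ_3 (v_3(x) = -1 < 0)

ℤ_3 = {x ∈ ℚ_3 : v_3(x) ≥ 0} and ℤ_3^× = {x ∈ ℤ_3 : v_3(x) = 0}. Here v_3(77/93) = v_3(num) − v_3(den) = -1; compare against these criteria.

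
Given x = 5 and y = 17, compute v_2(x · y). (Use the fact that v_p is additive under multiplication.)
v_2(85) = 0

v_p(x) = 0 (factor: 5 = 2^0 · 5); v_p(y) = 0 (factor: 17 = 2^0 · 17). Additivity: v_p(xy) = v_p(x) + v_p(y) = 0 + 0 = 0. (Direct check: xy = 85 = 2^0 · (85).)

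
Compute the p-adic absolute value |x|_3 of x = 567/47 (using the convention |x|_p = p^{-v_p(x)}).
|567/47|_3 = 1/81

Step 1 — compute v_3(x) by factoring powers of 3 out of the numerator and denominator: v_3(567/47) = 4. Step 2 — apply |x|_p = p^{-v_p(x)} = 3^{-4} = 1/81.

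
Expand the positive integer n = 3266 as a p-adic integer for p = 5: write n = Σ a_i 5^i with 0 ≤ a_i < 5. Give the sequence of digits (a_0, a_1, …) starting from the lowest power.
(a_0, a_1, …) = (1, 3, 0, 1, 0, 1)

Repeated division by 5 gives the digits low-to-high: 3266 = 1 + 3·5^1 + 1·5^3 + 1·5^5. Digit sequence: (1, 3, 0, 1, 0, 1).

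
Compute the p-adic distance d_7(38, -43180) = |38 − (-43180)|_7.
d_7(38, -43180) = 1/2401

Step 1 — x − y = 38 − (-43180) = 43218. Step 2 — v_7(43218) = 4 (factor: 43218 = (7^4 · 18); the sign does not affect v_p). Step 3 — |x − y|_7 = 7^{-4} = 1/2401.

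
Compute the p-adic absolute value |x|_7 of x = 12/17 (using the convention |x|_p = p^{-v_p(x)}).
|12/17|_7 = 1

Step 1 — compute v_7(x) by factoring powers of 7 out of the numerator and denominator: v_7(12/17) = 0. Step 2 — apply |x|_p = p^{-v_p(x)} = 7^{0} = 1.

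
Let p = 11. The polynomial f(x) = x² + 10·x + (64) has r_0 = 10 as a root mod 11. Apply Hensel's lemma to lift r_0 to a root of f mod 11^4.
r_3 = 13408 (mod 14641)

Hensel: r_{i+1} = r_i − f(r_i)·(f′(r_i))^{-1} mod 11^{i+2}, f′(x) = 2x + 10. Iterate:
  r_0 = 10 (mod 11)
  r_1 = 98 (mod 121)
  r_2 = 98 (mod 1331)
  r_3 = 13408 (mod 14641)
Final: r = 13408 satisfies f(r) ≡ 0 mod 11^4.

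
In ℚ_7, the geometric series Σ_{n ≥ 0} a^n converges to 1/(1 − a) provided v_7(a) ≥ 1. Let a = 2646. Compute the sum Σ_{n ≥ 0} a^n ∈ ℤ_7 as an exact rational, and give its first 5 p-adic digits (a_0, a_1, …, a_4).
Σ a^n = 1/(1 − a) = -1/2645;  first 5 digits = (1, 0, 5, 0, 5)

v_7(a) = 2 ≥ 1, so the series converges in ℤ_7 to 1/(1 − a) = 1/(1 − 2646) = -1/2645. Expand this rational in ℤ_7: compute digits iteratively via d_i = x_i mod 7, x_{i+1} = (x_i − d_i)/7. The first 5 digits are (1, 0, 5, 0, 5).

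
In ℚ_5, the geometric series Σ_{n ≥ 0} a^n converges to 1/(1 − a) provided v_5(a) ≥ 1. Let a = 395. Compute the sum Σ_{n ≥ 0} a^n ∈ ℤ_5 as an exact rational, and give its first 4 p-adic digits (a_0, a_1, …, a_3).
Σ a^n = 1/(1 − a) = -1/394;  first 4 digits = (1, 4, 1, 0)

v_5(a) = 1 ≥ 1, so the series converges in ℤ_5 to 1/(1 − a) = 1/(1 − 395) = -1/394. Expand this rational in ℤ_5: compute digits iteratively via d_i = x_i mod 5, x_{i+1} = (x_i − d_i)/5. The first 4 digits are (1, 4, 1, 0).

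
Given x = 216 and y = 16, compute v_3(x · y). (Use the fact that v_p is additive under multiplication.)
v_3(3456) = 3

v_p(x) = 3 (factor: 216 = 3^3 · 8); v_p(y) = 0 (factor: 16 = 3^0 · 16). Additivity: v_p(xy) = v_p(x) + v_p(y) = 3 + 0 = 3. (Direct check: xy = 3456 = 3^3 · (128).)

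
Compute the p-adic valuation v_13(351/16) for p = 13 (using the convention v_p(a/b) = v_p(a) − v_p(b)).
v_13(351/16) = 1

Factor powers of 13 from the numerator and denominator of the reduced fraction: 351 = 13^1 · 27 and 16 = 13^0 · 16. Apply v_p(a/b) = v_p(a) − v_p(b): v_13(351/16) = 1 − 0 = 1.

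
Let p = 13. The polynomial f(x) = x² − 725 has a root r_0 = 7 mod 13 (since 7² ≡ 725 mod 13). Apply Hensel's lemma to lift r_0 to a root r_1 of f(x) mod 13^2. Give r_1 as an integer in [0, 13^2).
r_1 = 7 (mod 169)

Hensel's recurrence: r_{i+1} = r_i − f(r_i)·(f′(r_i))^{-1} mod 13^{i+2}, with f′(x) = 2x. Iterate:
  r_0 = 7 (mod 13)
  r_1 = 7 (mod 169)
Final: r_1 = 7, and one checks f(r_1) ≡ 0 mod 13^2.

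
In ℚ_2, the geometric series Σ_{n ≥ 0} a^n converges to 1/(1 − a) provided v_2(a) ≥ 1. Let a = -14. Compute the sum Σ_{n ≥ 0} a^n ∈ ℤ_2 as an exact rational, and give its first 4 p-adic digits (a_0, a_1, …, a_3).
Σ a^n = 1/(1 − a) = 1/15;  first 4 digits = (1, 1, 1, 1)

v_2(a) = 1 ≥ 1, so the series converges in ℤ_2 to 1/(1 − a) = 1/(1 − (-14)) = 1/15. Expand this rational in ℤ_2: compute digits iteratively via d_i = x_i mod 2, x_{i+1} = (x_i − d_i)/2. The first 4 digits are (1, 1, 1, 1).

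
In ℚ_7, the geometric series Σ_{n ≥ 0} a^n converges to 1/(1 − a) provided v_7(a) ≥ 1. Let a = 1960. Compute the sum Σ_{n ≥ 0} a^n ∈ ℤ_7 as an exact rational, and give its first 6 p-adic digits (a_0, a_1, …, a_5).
Σ a^n = 1/(1 − a) = -1/1959;  first 6 digits = (1, 0, 5, 5, 4, 4)

v_7(a) = 2 ≥ 1, so the series converges in ℤ_7 to 1/(1 − a) = 1/(1 − 1960) = -1/1959. Expand this rational in ℤ_7: compute digits iteratively via d_i = x_i mod 7, x_{i+1} = (x_i − d_i)/7. The first 6 digits are (1, 0, 5, 5, 4, 4).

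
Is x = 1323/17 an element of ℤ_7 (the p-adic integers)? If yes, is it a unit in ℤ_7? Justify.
x ∈ ℤ_7 but not a unit; v_7(x) = 2 > 0

ℤ_7 = {x ∈ ℚ_7 : v_7(x) ≥ 0} and ℤ_7^× = {x ∈ ℤ_7 : v_7(x) = 0}. Here v_7(1323/17) = v_7(num) − v_7(den) = 2; compare against these criteria.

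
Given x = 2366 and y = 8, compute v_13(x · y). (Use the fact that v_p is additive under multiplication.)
v_13(18928) = 2

v_p(x) = 2 (factor: 2366 = 13^2 · 14); v_p(y) = 0 (factor: 8 = 13^0 · 8). Additivity: v_p(xy) = v_p(x) + v_p(y) = 2 + 0 = 2. (Direct check: xy = 18928 = 13^2 · (112).)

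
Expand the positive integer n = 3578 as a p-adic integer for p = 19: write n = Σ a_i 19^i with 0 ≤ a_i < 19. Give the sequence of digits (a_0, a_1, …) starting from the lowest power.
(a_0, a_1, …) = (6, 17, 9)

Repeated division by 19 gives the digits low-to-high: 3578 = 6 + 17·19^1 + 9·19^2. Digit sequence: (6, 17, 9).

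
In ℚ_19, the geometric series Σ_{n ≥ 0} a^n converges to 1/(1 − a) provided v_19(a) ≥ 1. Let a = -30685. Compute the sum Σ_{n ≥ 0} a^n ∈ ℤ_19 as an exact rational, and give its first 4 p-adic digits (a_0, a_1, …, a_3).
Σ a^n = 1/(1 − a) = 1/30686;  first 4 digits = (1, 0, 10, 14)

v_19(a) = 2 ≥ 1, so the series converges in ℤ_19 to 1/(1 − a) = 1/(1 − (-30685)) = 1/30686. Expand this rational in ℤ_19: compute digits iteratively via d_i = x_i mod 19, x_{i+1} = (x_i − d_i)/19. The first 4 digits are (1, 0, 10, 14).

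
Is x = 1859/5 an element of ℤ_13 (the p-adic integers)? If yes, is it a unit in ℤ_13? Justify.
x ∈ ℤ_13 but not a unit; v_13(x) = 2 > 0

ℤ_13 = {x ∈ ℚ_13 : v_13(x) ≥ 0} and ℤ_13^× = {x ∈ ℤ_13 : v_13(x) = 0}. Here v_13(1859/5) = v_13(num) − v_13(den) = 2; compare against these criteria.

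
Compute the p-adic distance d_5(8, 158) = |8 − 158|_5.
d_5(8, 158) = 1/25

Step 1 — x − y = 8 − 158 = -150. Step 2 — v_5(-150) = 2 (factor: -150 = −(5^2 · 6); the sign does not affect v_p). Step 3 — |x − y|_5 = 5^{-2} = 1/25.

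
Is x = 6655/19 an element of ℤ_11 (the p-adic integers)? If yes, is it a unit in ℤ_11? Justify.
x ∈ ℤ_11 but not a unit; v_11(x) = 3 > 0

ℤ_11 = {x ∈ ℚ_11 : v_11(x) ≥ 0} and ℤ_11^× = {x ∈ ℤ_11 : v_11(x) = 0}. Here v_11(6655/19) = v_11(num) − v_11(den) = 3; compare against these criteria.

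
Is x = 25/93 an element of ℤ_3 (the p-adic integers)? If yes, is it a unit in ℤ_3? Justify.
x ∉ ℤ_3 (v_3(x) = -1 < 0)

ℤ_3 = {x ∈ ℚ_3 : v_3(x) ≥ 0} and ℤ_3^× = {x ∈ ℤ_3 : v_3(x) = 0}. Here v_3(25/93) = v_3(num) − v_3(den) = -1; compare against these criteria.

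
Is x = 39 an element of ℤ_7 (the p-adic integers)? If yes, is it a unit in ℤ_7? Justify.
x ∈ ℤ_7^× (unit); v_7(x) = 0

ℤ_7 = {x ∈ ℚ_7 : v_7(x) ≥ 0} and ℤ_7^× = {x ∈ ℤ_7 : v_7(x) = 0}. Here v_7(39) = v_7(num) − v_7(den) = 0; compare against these criteria.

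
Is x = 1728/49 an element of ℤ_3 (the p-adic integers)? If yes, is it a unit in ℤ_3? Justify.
x ∈ ℤ_3 but not a unit; v_3(x) = 3 > 0

ℤ_3 = {x ∈ ℚ_3 : v_3(x) ≥ 0} and ℤ_3^× = {x ∈ ℤ_3 : v_3(x) = 0}. Here v_3(1728/49) = v_3(num) − v_3(den) = 3; compare against these criteria.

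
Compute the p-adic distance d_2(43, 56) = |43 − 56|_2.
d_2(43, 56) = 1

Step 1 — x − y = 43 − 56 = -13. Step 2 — v_2(-13) = 0 (factor: -13 = −(2^0 · 13); the sign does not affect v_p). Step 3 — |x − y|_2 = 2^{0} = 1.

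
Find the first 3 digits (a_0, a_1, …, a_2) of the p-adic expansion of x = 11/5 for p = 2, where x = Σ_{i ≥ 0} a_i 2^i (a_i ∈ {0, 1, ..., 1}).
(a_0, …, a_2) = (1, 1, 1)

v_2(11/5) = 0 (numerator and denominator both coprime to 2), so x ∈ ℤ_2^×. Compute digits iteratively via a_i = x_i mod 2, x_{i+1} = (x_i − a_i)/2, with x_0 = x:
  x_0 = 11/5;  a_0 = 1;  x_1 = (x_0 − 1)/2 = 3/5
  x_1 = 3/5;  a_1 = 1;  x_2 = (x_1 − 1)/2 = -1/5
  x_2 = -1/5;  a_2 = 1;  x_3 = (x_2 − 1)/2 = -3/5
Digits: (1, 1, 1).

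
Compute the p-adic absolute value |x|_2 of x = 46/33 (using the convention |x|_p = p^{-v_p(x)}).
|46/33|_2 = 1/2

Step 1 — compute v_2(x) by factoring powers of 2 out of the numerator and denominator: v_2(46/33) = 1. Step 2 — apply |x|_p = p^{-v_p(x)} = 2^{-1} = 1/2.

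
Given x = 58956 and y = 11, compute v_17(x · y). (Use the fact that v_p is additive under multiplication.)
v_17(648516) = 3

v_p(x) = 3 (factor: 58956 = 17^3 · 12); v_p(y) = 0 (factor: 11 = 17^0 · 11). Additivity: v_p(xy) = v_p(x) + v_p(y) = 3 + 0 = 3. (Direct check: xy = 648516 = 17^3 · (132).)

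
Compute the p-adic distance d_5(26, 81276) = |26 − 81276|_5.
d_5(26, 81276) = 1/3125

Step 1 — x − y = 26 − 81276 = -81250. Step 2 — v_5(-81250) = 5 (factor: -81250 = −(5^5 · 26); the sign does not affect v_p). Step 3 — |x − y|_5 = 5^{-5} = 1/3125.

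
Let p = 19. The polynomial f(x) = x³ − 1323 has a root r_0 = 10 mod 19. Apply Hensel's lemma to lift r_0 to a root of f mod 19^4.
r_3 = 87923 (mod 130321)

Hensel: r_{i+1} = r_i − f(r_i)/f′(r_i) mod 19^{i+2}, where f′(x) = 3x². Iterate:
  r_0 = 10 (mod 19)
  r_1 = 200 (mod 361)
  r_2 = 5615 (mod 6859)
  r_3 = 87923 (mod 130321)
Final: r = 87923 with f(r) ≡ 0 mod 19^4.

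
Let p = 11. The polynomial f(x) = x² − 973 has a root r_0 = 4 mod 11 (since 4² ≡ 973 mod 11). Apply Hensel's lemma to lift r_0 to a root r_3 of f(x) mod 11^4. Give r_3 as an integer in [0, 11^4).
r_3 = 5372 (mod 14641)

Hensel's recurrence: r_{i+1} = r_i − f(r_i)·(f′(r_i))^{-1} mod 11^{i+2}, with f′(x) = 2x. Iterate:
  r_0 = 4 (mod 11)
  r_1 = 48 (mod 121)
  r_2 = 48 (mod 1331)
  r_3 = 5372 (mod 14641)
Final: r_3 = 5372, and one checks f(r_3) ≡ 0 mod 11^4.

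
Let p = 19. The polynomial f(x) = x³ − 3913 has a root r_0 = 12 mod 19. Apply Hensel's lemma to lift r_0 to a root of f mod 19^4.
r_3 = 46866 (mod 130321)

Hensel: r_{i+1} = r_i − f(r_i)/f′(r_i) mod 19^{i+2}, where f′(x) = 3x². Iterate:
  r_0 = 12 (mod 19)
  r_1 = 297 (mod 361)
  r_2 = 5712 (mod 6859)
  r_3 = 46866 (mod 130321)
Final: r = 46866 with f(r) ≡ 0 mod 19^4.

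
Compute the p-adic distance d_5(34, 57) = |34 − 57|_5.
d_5(34, 57) = 1

Step 1 — x − y = 34 − 57 = -23. Step 2 — v_5(-23) = 0 (factor: -23 = −(5^0 · 23); the sign does not affect v_p). Step 3 — |x − y|_5 = 5^{0} = 1.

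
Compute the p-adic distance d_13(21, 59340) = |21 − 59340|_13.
d_13(21, 59340) = 1/2197

Step 1 — x − y = 21 − 59340 = -59319. Step 2 — v_13(-59319) = 3 (factor: -59319 = −(13^3 · 27); the sign does not affect v_p). Step 3 — |x − y|_13 = 13^{-3} = 1/2197.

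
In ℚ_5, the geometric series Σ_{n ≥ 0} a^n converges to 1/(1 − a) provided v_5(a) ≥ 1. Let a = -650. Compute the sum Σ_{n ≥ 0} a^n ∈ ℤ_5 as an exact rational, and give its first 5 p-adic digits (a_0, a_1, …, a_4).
Σ a^n = 1/(1 − a) = 1/651;  first 5 digits = (1, 0, 4, 4, 4)

v_5(a) = 2 ≥ 1, so the series converges in ℤ_5 to 1/(1 − a) = 1/(1 − (-650)) = 1/651. Expand this rational in ℤ_5: compute digits iteratively via d_i = x_i mod 5, x_{i+1} = (x_i − d_i)/5. The first 5 digits are (1, 0, 4, 4, 4).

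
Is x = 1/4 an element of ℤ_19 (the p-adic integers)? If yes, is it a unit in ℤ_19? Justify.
x ∈ ℤ_19^× (unit); v_19(x) = 0

ℤ_19 = {x ∈ ℚ_19 : v_19(x) ≥ 0} and ℤ_19^× = {x ∈ ℤ_19 : v_19(x) = 0}. Here v_19(1/4) = v_19(num) − v_19(den) = 0; compare against these criteria.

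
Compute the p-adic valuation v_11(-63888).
v_11(-63888) = 3

v_11(n) is the largest exponent k such that 11^k divides n. Factor out: -63888 = -11^3 · 48. (Sign doesn't affect v_p.) So v_11(-63888) = 3.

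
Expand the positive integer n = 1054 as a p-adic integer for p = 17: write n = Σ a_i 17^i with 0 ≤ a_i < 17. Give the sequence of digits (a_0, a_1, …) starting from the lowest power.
(a_0, a_1, …) = (0, 11, 3)

Repeated division by 17 gives the digits low-to-high: 1054 = 11·17^1 + 3·17^2. Digit sequence: (0, 11, 3).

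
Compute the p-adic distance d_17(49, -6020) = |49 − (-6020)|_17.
d_17(49, -6020) = 1/289

Step 1 — x − y = 49 − (-6020) = 6069. Step 2 — v_17(6069) = 2 (factor: 6069 = (17^2 · 21); the sign does not affect v_p). Step 3 — |x − y|_17 = 17^{-2} = 1/289.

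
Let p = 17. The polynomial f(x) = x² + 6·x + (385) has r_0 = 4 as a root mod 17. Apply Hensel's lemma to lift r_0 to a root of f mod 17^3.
r_2 = 3999 (mod 4913)

Hensel: r_{i+1} = r_i − f(r_i)·(f′(r_i))^{-1} mod 17^{i+2}, f′(x) = 2x + 6. Iterate:
  r_0 = 4 (mod 17)
  r_1 = 242 (mod 289)
  r_2 = 3999 (mod 4913)
Final: r = 3999 satisfies f(r) ≡ 0 mod 17^3.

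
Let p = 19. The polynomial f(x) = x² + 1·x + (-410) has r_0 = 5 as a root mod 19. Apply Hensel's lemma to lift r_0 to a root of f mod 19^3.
r_2 = 5914 (mod 6859)

Hensel: r_{i+1} = r_i − f(r_i)·(f′(r_i))^{-1} mod 19^{i+2}, f′(x) = 2x + 1. Iterate:
  r_0 = 5 (mod 19)
  r_1 = 138 (mod 361)
  r_2 = 5914 (mod 6859)
Final: r = 5914 satisfies f(r) ≡ 0 mod 19^3.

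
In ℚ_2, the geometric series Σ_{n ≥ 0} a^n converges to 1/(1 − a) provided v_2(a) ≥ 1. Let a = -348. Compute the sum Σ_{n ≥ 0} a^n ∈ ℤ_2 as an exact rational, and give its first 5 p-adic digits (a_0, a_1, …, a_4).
Σ a^n = 1/(1 − a) = 1/349;  first 5 digits = (1, 0, 1, 0, 1)

v_2(a) = 2 ≥ 1, so the series converges in ℤ_2 to 1/(1 − a) = 1/(1 − (-348)) = 1/349. Expand this rational in ℤ_2: compute digits iteratively via d_i = x_i mod 2, x_{i+1} = (x_i − d_i)/2. The first 5 digits are (1, 0, 1, 0, 1).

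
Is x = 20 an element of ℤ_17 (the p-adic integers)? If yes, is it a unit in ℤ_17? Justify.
x ∈ ℤ_17^× (unit); v_17(x) = 0

ℤ_17 = {x ∈ ℚ_17 : v_17(x) ≥ 0} and ℤ_17^× = {x ∈ ℤ_17 : v_17(x) = 0}. Here v_17(20) = v_17(num) − v_17(den) = 0; compare against these criteria.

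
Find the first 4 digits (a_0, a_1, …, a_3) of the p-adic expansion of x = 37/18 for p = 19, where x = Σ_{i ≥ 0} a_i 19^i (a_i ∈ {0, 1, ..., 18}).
(a_0, …, a_3) = (1, 18, 17, 17)

v_19(37/18) = 0 (numerator and denominator both coprime to 19), so x ∈ ℤ_19^×. Compute digits iteratively via a_i = x_i mod 19, x_{i+1} = (x_i − a_i)/19, with x_0 = x:
  x_0 = 37/18;  a_0 = 1;  x_1 = (x_0 − 1)/19 = 1/18
  x_1 = 1/18;  a_1 = 18;  x_2 = (x_1 − 18)/19 = -17/18
  x_2 = -17/18;  a_2 = 17;  x_3 = (x_2 − 17)/19 = -17/18
  x_3 = -17/18;  a_3 = 17;  x_4 = (x_3 − 17)/19 = -17/18
Digits: (1, 18, 17, 17).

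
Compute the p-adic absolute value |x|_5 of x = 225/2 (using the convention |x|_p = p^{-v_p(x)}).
|225/2|_5 = 1/25

Step 1 — compute v_5(x) by factoring powers of 5 out of the numerator and denominator: v_5(225/2) = 2. Step 2 — apply |x|_p = p^{-v_p(x)} = 5^{-2} = 1/25.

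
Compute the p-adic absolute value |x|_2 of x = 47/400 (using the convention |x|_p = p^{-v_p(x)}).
|47/400|_2 = 16

Step 1 — compute v_2(x) by factoring powers of 2 out of the numerator and denominator: v_2(47/400) = -4. Step 2 — apply |x|_p = p^{-v_p(x)} = 2^{4} = 16.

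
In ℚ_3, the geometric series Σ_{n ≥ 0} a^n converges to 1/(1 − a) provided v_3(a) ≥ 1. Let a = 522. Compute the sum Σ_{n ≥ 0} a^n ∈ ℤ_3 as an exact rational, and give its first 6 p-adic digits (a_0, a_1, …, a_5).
Σ a^n = 1/(1 − a) = -1/521;  first 6 digits = (1, 0, 1, 1, 1, 1)

v_3(a) = 2 ≥ 1, so the series converges in ℤ_3 to 1/(1 − a) = 1/(1 − 522) = -1/521. Expand this rational in ℤ_3: compute digits iteratively via d_i = x_i mod 3, x_{i+1} = (x_i − d_i)/3. The first 6 digits are (1, 0, 1, 1, 1, 1).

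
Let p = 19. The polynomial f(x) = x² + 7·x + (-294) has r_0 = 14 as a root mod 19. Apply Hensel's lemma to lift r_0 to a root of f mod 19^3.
r_2 = 14 (mod 6859)

Hensel: r_{i+1} = r_i − f(r_i)·(f′(r_i))^{-1} mod 19^{i+2}, f′(x) = 2x + 7. Iterate:
  r_0 = 14 (mod 19)
  r_1 = 14 (mod 361)
  r_2 = 14 (mod 6859)
Final: r = 14 satisfies f(r) ≡ 0 mod 19^3.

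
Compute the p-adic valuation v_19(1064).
v_19(1064) = 1

v_19(n) is the largest exponent k such that 19^k divides n. Factor out: 1064 = 19^1 · 56. (Sign doesn't affect v_p.) So v_19(1064) = 1.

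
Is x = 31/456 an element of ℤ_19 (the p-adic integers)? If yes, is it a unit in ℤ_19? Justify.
x ∉ ℤ_19 (v_19(x) = -1 < 0)

ℤ_19 = {x ∈ ℚ_19 : v_19(x) ≥ 0} and ℤ_19^× = {x ∈ ℤ_19 : v_19(x) = 0}. Here v_19(31/456) = v_19(num) − v_19(den) = -1; compare against these criteria.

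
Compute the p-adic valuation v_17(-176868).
v_17(-176868) = 3

v_17(n) is the largest exponent k such that 17^k divides n. Factor out: -176868 = -17^3 · 36. (Sign doesn't affect v_p.) So v_17(-176868) = 3.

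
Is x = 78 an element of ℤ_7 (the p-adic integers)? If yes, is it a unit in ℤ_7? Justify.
x ∈ ℤ_7^× (unit); v_7(x) = 0

ℤ_7 = {x ∈ ℚ_7 : v_7(x) ≥ 0} and ℤ_7^× = {x ∈ ℤ_7 : v_7(x) = 0}. Here v_7(78) = v_7(num) − v_7(den) = 0; compare against these criteria.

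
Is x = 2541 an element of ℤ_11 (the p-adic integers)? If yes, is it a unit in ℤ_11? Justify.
x ∈ ℤ_11 but not a unit; v_11(x) = 2 > 0

ℤ_11 = {x ∈ ℚ_11 : v_11(x) ≥ 0} and ℤ_11^× = {x ∈ ℤ_11 : v_11(x) = 0}. Here v_11(2541) = v_11(num) − v_11(den) = 2; compare against these criteria.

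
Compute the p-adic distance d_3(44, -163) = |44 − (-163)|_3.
d_3(44, -163) = 1/9

Step 1 — x − y = 44 − (-163) = 207. Step 2 — v_3(207) = 2 (factor: 207 = (3^2 · 23); the sign does not affect v_p). Step 3 — |x − y|_3 = 3^{-2} = 1/9.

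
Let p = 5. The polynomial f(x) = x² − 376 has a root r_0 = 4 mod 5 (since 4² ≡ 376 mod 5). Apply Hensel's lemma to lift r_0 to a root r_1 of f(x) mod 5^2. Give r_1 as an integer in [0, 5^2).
r_1 = 24 (mod 25)

Hensel's recurrence: r_{i+1} = r_i − f(r_i)·(f′(r_i))^{-1} mod 5^{i+2}, with f′(x) = 2x. Iterate:
  r_0 = 4 (mod 5)
  r_1 = 24 (mod 25)
Final: r_1 = 24, and one checks f(r_1) ≡ 0 mod 5^2.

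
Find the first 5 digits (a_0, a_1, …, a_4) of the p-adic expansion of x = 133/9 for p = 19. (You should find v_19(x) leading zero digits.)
(a_0, …, a_4) = (0, 5, 4, 4, 4)

v_19(133/9) = 1, so a_0 = ... = a_0 = 0. Factor out: x = 19^1 · u with u = 7/9 a unit in ℤ_19. Expand u iteratively via a_{v+i} = u_i mod 19, u_{i+1} = (u_i − a_{v+i})/19:
  u_0 = 7/9;  a_1 = 5;  u_1 = (u_0 − 5)/19 = -2/9
  u_1 = -2/9;  a_2 = 4;  u_2 = (u_1 − 4)/19 = -2/9
  u_2 = -2/9;  a_3 = 4;  u_3 = (u_2 − 4)/19 = -2/9
  u_3 = -2/9;  a_4 = 4;  u_4 = (u_3 − 4)/19 = -2/9
Digits: (0, 5, 4, 4, 4).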